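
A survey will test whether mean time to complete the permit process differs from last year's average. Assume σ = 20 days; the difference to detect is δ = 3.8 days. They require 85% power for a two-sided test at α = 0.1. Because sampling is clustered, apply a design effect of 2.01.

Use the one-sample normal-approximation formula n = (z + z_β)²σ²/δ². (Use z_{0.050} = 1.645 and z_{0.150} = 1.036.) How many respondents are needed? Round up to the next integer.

n = (z_{α/2} + z_β)² · σ² / δ²
  = (1.645 + 1.036)² · 20² / 3.8²
  = 7.1878 · 400 / 14.44
  = 199.11
Design effect: 2.01 × 199.11 = 400.20.
Round up → n = 401.

n = 401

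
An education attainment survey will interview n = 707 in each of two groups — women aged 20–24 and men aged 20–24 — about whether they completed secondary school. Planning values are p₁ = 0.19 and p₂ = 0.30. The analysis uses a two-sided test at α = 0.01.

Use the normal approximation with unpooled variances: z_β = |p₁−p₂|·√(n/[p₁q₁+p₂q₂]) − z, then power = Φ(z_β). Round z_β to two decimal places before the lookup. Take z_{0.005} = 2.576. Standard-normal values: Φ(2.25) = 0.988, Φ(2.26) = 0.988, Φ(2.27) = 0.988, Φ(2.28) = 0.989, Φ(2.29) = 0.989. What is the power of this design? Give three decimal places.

Power ≈ 0.988

z_β = |p₁−p₂|·√(n/[p₁q₁+p₂q₂]) − z_{α/2}
    = 0.11 · √(707/0.3639) − 2.576
    = 0.11 · 44.0777 − 2.576
    = 4.8485 − 2.576 = 2.2725 → 2.27
Power = Φ(2.27) = 0.988.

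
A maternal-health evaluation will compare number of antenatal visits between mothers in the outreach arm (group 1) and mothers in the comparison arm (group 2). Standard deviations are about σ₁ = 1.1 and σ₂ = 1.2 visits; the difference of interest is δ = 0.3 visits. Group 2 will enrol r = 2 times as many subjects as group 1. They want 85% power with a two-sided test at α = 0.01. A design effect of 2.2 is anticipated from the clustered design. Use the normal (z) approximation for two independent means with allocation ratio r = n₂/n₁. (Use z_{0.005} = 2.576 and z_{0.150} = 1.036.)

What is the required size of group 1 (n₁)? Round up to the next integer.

n₁ = 616

n₁ = (z_{α/2} + z_β)² · (σ₁² + σ₂²/r) / δ²
   = (2.576 + 1.036)² · (1.1² + 1.2²/2) / 0.3²
   = 13.0465 · (1.21 + 0.72) / 0.09
   = 13.0465 · 1.93 / 0.09
   = 279.78
Design effect: 2.2 × 279.78 = 615.51.
Round up → n₁ = 616; n₂ = r·n₁ = 2 × 616 = 1232.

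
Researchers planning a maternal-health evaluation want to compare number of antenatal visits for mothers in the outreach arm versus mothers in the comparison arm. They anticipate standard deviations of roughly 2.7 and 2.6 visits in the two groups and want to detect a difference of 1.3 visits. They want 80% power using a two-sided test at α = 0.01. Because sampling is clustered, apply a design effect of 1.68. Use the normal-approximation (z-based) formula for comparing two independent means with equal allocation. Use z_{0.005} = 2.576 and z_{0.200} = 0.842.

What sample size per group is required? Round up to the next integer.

n = (z_{α/2} + z_β)² · (σ₁² + σ₂²) / δ²
  = (2.576 + 0.842)² · (2.7² + 2.6² = 14.05) / 1.3²
  = 11.6827 · 14.05 / 1.69
  = 97.13
Design effect: 1.68 × 97.13 = 163.17.
Round up → n = 164 per group.

n = 164 per group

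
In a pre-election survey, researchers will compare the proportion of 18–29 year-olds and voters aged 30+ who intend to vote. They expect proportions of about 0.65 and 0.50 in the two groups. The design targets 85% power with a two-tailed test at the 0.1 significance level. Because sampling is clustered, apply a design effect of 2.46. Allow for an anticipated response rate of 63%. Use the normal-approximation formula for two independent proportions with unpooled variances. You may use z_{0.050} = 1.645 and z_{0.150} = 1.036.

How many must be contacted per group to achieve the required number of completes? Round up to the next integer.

n = 596 per group

n = (z_{α/2} + z_β)² · [p₁(1−p₁) + p₂(1−p₂)] / (p₁ − p₂)²
  = (1.645 + 1.036)² · (0.65·0.35 + 0.50·0.50) / (0.15)²
  = (2.681)² · (0.2275 + 0.2500) / 0.0225
  = 7.1878 · 0.4775 / 0.0225
  = 152.54
Design effect: 2.46 × 152.54 = 375.25.
Adjust for 63% response: 375.25 / 0.63 = 595.63.
Round up → n = 596 per group.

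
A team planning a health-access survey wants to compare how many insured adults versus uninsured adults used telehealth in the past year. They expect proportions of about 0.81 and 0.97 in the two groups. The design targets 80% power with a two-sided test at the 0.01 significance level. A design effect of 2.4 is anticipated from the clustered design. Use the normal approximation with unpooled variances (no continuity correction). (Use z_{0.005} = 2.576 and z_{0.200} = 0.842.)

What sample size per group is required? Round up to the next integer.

n = (z_{α/2} + z_β)² · [p₁(1−p₁) + p₂(1−p₂)] / (p₁ − p₂)²
  = (2.576 + 0.842)² · (0.81·0.19 + 0.97·0.03) / (-0.16)²
  = (3.418)² · (0.1539 + 0.0291) / 0.0256
  = 11.6827 · 0.1830 / 0.0256
  = 83.51
Design effect: 2.4 × 83.51 = 200.43.
Round up → n = 201 per group.

n = 201 per group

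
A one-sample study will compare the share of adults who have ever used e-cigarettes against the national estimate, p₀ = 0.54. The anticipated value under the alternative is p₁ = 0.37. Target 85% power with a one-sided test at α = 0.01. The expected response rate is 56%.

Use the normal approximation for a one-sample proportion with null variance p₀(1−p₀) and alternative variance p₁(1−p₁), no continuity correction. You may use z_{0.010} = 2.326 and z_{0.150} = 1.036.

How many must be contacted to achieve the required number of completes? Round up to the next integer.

n = [z_α·√(p₀q₀) + z_β·√(p₁q₁)]² / (p₁ − p₀)²
  = [2.326·√(0.54·0.46) + 1.036·√(0.37·0.63)]² / (-0.17)²
  = [2.326·0.4984 + 1.036·0.4828]² / 0.0289
  = [1.6595]² / 0.0289
  = 95.29
Adjust for 56% response: 95.29 / 0.56 = 170.16.
Round up → n = 171.

n = 171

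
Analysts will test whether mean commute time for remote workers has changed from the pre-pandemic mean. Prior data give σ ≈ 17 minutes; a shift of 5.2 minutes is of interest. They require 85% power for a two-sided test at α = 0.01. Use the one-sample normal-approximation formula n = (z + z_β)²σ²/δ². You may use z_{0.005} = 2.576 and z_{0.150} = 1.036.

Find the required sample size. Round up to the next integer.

n = (z_{α/2} + z_β)² · σ² / δ²
  = (2.576 + 1.036)² · 17² / 5.2²
  = 13.0465 · 289 / 27.04
  = 139.44
Round up → n = 140.

n = 140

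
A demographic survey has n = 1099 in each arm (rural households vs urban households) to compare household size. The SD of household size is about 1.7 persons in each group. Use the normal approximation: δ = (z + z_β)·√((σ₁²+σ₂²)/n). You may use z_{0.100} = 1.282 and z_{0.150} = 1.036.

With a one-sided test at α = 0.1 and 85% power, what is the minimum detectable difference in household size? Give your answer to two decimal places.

δ = (z_α + z_β) · √((σ₁²+σ₂²)/n)
  = (1.282 + 1.036) · √(5.78/1099)
  = 2.318 · √0.00526
  = 2.318 · 0.0725
  = 0.1681

Minimum detectable difference ≈ 0.17 persons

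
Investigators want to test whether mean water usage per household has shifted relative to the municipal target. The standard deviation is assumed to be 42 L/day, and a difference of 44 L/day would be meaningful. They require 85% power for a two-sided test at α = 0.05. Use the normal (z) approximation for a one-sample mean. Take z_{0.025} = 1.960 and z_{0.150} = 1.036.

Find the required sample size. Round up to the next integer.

n = 9

n = (z_{α/2} + z_β)² · σ² / δ²
  = (1.960 + 1.036)² · 42² / 44²
  = 8.9760 · 1764 / 1936
  = 8.18
Round up → n = 9.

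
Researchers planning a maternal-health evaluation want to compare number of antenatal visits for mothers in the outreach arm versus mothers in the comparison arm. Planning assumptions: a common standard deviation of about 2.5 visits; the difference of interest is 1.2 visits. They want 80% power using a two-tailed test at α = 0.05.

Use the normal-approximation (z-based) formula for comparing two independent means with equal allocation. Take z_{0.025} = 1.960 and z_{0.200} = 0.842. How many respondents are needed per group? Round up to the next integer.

n = 69 per group

n = (z_{α/2} + z_β)² · (σ₁² + σ₂²) / δ²
  = (1.960 + 0.842)² · (2·2.5² = 12.5) / 1.2²
  = 7.8512 · 12.5 / 1.44
  = 68.15
Round up → n = 69 per group.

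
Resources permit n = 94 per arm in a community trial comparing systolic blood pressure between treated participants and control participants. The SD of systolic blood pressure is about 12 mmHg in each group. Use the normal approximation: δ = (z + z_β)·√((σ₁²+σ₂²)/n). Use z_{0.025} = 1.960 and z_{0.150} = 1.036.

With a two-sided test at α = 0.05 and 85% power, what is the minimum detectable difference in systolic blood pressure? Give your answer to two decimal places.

δ = (z_{α/2} + z_β) · √((σ₁²+σ₂²)/n)
  = (1.960 + 1.036) · √(288/94)
  = 2.996 · √3.0638
  = 2.996 · 1.7504
  = 5.2441

Minimum detectable difference ≈ 5.24 mmHg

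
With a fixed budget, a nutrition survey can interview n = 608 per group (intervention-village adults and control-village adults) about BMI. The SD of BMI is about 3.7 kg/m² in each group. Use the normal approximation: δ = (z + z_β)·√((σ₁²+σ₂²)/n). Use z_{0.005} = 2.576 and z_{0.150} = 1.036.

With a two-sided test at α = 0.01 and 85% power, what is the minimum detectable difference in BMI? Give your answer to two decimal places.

δ = (z_{α/2} + z_β) · √((σ₁²+σ₂²)/n)
  = (2.576 + 1.036) · √(27.38/608)
  = 3.612 · √0.04503
  = 3.612 · 0.2122
  = 0.7665

Minimum detectable difference ≈ 0.77 kg/m²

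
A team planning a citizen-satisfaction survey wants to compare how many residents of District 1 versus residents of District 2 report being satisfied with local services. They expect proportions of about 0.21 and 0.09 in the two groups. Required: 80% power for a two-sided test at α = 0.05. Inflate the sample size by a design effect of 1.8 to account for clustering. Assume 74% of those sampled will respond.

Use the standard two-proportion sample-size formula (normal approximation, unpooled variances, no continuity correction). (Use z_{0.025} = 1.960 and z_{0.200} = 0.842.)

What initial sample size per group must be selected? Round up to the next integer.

n = 329 per group

n = (z_{α/2} + z_β)² · [p₁(1−p₁) + p₂(1−p₂)] / (p₁ − p₂)²
  = (1.960 + 0.842)² · (0.21·0.79 + 0.09·0.91) / (0.12)²
  = (2.802)² · (0.1659 + 0.0819) / 0.0144
  = 7.8512 · 0.2478 / 0.0144
  = 135.11
Design effect: 1.8 × 135.11 = 243.19.
Adjust for 74% response: 243.19 / 0.74 = 328.64.
Round up → n = 329 per group.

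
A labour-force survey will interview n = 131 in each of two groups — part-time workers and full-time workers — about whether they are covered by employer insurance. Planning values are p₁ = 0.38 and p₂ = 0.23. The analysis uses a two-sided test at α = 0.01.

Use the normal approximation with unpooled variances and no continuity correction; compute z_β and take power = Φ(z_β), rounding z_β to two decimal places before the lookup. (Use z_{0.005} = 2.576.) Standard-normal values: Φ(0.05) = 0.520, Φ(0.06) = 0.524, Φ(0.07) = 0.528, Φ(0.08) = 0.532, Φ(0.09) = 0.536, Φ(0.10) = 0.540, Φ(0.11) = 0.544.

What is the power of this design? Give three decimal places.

Power ≈ 0.540

z_β = |p₁−p₂|·√(n/[p₁q₁+p₂q₂]) − z_{α/2}
    = 0.15 · √(131/0.4127) − 2.576
    = 0.15 · 17.8163 − 2.576
    = 2.6725 − 2.576 = 0.0965 → 0.10
Power = Φ(0.10) = 0.540.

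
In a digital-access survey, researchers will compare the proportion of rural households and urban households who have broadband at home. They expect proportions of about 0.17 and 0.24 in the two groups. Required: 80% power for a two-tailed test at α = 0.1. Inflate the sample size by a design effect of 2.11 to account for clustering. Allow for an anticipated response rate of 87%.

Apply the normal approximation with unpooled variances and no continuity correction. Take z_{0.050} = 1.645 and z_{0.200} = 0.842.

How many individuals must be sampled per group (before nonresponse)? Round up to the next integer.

n = (z_{α/2} + z_β)² · [p₁(1−p₁) + p₂(1−p₂)] / (p₁ − p₂)²
  = (1.645 + 0.842)² · (0.17·0.83 + 0.24·0.76) / (-0.07)²
  = (2.487)² · (0.1411 + 0.1824) / 0.0049
  = 6.1852 · 0.3235 / 0.0049
  = 408.35
Design effect: 2.11 × 408.35 = 861.61.
Adjust for 87% response: 861.61 / 0.87 = 990.36.
Round up → n = 991 per group.

n = 991 per group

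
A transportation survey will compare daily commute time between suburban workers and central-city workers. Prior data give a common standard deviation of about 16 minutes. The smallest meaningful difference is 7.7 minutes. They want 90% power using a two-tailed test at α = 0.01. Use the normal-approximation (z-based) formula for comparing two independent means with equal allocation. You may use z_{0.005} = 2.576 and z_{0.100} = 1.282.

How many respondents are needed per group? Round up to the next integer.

n = (z_{α/2} + z_β)² · (σ₁² + σ₂²) / δ²
  = (2.576 + 1.282)² · (2·16² = 512) / 7.7²
  = 14.8842 · 512 / 59.29
  = 128.53
Round up → n = 129 per group.

n = 129 per group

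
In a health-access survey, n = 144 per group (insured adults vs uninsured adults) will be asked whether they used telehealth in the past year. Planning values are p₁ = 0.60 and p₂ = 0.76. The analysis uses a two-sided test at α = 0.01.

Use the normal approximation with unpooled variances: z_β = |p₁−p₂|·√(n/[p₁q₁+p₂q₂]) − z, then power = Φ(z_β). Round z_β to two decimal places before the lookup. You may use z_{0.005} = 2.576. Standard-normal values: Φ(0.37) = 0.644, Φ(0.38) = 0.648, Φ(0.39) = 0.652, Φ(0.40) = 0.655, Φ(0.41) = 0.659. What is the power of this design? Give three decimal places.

Power ≈ 0.648

z_β = |p₁−p₂|·√(n/[p₁q₁+p₂q₂]) − z_{α/2}
    = 0.16 · √(144/0.4224) − 2.576
    = 0.16 · 18.4637 − 2.576
    = 2.9542 − 2.576 = 0.3782 → 0.38
Power = Φ(0.38) = 0.648.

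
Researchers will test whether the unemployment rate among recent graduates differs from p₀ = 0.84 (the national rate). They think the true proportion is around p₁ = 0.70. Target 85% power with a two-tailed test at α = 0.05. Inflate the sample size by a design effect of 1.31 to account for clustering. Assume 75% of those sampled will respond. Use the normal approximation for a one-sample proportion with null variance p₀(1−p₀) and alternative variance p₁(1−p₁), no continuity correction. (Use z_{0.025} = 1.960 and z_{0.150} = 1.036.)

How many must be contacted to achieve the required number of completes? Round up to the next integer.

n = [z_{α/2}·√(p₀q₀) + z_β·√(p₁q₁)]² / (p₁ − p₀)²
  = [1.960·√(0.84·0.16) + 1.036·√(0.70·0.30)]² / (-0.14)²
  = [1.960·0.3666 + 1.036·0.4583]² / 0.0196
  = [1.1933]² / 0.0196
  = 72.65
Design effect: 1.31 × 72.65 = 95.17.
Adjust for 75% response: 95.17 / 0.75 = 126.90.
Round up → n = 127.

n = 127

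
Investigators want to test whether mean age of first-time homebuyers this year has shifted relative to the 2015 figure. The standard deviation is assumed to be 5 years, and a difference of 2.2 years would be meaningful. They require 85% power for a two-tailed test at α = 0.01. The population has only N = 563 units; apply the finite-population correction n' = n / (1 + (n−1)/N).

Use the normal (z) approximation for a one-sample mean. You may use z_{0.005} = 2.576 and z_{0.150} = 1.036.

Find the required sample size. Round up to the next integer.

n = (z_{α/2} + z_β)² · σ² / δ²
  = (2.576 + 1.036)² · 5² / 2.2²
  = 13.0465 · 25 / 4.84
  = 67.39
Finite-population correction (N = 563): 67.39 / (1 + (67.39 − 1)/563) = 60.28.
Round up → n = 61.

n = 61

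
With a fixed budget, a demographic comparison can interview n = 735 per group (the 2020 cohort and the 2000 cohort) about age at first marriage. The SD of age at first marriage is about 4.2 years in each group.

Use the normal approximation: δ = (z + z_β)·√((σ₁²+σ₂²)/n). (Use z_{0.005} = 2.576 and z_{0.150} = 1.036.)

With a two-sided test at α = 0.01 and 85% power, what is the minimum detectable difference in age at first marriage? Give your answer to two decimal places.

δ = (z_{α/2} + z_β) · √((σ₁²+σ₂²)/n)
  = (2.576 + 1.036) · √(35.28/735)
  = 3.612 · √0.048
  = 3.612 · 0.2191
  = 0.7913

Minimum detectable difference ≈ 0.79 years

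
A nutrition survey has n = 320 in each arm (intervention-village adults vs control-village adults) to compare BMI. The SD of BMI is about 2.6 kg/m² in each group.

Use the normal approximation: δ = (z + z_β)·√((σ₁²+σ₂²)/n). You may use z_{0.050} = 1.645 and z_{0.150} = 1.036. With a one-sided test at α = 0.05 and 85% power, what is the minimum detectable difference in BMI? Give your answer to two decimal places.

δ = (z_α + z_β) · √((σ₁²+σ₂²)/n)
  = (1.645 + 1.036) · √(13.52/320)
  = 2.681 · √0.04225
  = 2.681 · 0.2055
  = 0.5511

Minimum detectable difference ≈ 0.55 kg/m²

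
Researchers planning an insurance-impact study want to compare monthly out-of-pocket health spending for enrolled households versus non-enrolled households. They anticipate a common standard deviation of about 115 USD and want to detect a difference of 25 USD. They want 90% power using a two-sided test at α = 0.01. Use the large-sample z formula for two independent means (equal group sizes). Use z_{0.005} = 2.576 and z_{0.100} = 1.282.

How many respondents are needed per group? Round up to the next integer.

n = (z_{α/2} + z_β)² · (σ₁² + σ₂²) / δ²
  = (2.576 + 1.282)² · (2·115² = 26450) / 25²
  = 14.8842 · 26450 / 625
  = 629.90
Round up → n = 630 per group.

n = 630 per group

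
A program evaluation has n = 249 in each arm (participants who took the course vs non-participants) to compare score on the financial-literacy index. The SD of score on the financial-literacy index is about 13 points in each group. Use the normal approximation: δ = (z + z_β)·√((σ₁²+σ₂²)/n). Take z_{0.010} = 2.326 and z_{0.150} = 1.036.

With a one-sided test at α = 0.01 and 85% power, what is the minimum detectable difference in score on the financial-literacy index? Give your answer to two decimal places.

Minimum detectable difference ≈ 3.92 points

δ = (z_α + z_β) · √((σ₁²+σ₂²)/n)
  = (2.326 + 1.036) · √(338/249)
  = 3.362 · √1.3574
  = 3.362 · 1.1651
  = 3.9170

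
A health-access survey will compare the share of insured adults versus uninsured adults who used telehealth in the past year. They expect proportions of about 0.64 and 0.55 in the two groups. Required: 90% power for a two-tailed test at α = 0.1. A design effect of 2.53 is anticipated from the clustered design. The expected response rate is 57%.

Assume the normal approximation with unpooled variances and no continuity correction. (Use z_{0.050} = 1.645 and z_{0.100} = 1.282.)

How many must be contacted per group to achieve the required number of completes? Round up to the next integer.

n = (z_{α/2} + z_β)² · [p₁(1−p₁) + p₂(1−p₂)] / (p₁ − p₂)²
  = (1.645 + 1.282)² · (0.64·0.36 + 0.55·0.45) / (0.09)²
  = (2.927)² · (0.2304 + 0.2475) / 0.0081
  = 8.5673 · 0.4779 / 0.0081
  = 505.47
Design effect: 2.53 × 505.47 = 1278.85.
Adjust for 57% response: 1278.85 / 0.57 = 2243.59.
Round up → n = 2244 per group.

n = 2244 per group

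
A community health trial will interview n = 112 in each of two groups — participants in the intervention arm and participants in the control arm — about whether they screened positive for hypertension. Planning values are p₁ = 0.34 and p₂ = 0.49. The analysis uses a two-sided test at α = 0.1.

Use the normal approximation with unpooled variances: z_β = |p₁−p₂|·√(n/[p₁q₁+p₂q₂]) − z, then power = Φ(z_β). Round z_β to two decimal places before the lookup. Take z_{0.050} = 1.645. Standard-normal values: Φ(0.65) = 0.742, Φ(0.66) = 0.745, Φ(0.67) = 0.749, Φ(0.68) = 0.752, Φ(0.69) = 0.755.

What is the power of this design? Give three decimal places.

z_β = |p₁−p₂|·√(n/[p₁q₁+p₂q₂]) − z_{α/2}
    = 0.15 · √(112/0.4743) − 1.645
    = 0.15 · 15.3668 − 1.645
    = 2.3050 − 1.645 = 0.6600 → 0.66
Power = Φ(0.66) = 0.745.

Power ≈ 0.745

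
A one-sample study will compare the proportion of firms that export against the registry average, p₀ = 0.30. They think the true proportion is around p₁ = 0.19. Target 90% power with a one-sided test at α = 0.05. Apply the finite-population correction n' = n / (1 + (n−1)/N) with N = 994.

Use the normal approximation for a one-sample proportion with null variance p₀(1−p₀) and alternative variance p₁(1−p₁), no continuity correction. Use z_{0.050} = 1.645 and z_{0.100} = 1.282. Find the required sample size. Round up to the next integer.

n = [z_α·√(p₀q₀) + z_β·√(p₁q₁)]² / (p₁ − p₀)²
  = [1.645·√(0.30·0.70) + 1.282·√(0.19·0.81)]² / (-0.11)²
  = [1.645·0.4583 + 1.282·0.3923]² / 0.0121
  = [1.2568]² / 0.0121
  = 130.53
Finite-population correction (N = 994): 130.53 / (1 + (130.53 − 1)/994) = 115.48.
Round up → n = 116.

n = 116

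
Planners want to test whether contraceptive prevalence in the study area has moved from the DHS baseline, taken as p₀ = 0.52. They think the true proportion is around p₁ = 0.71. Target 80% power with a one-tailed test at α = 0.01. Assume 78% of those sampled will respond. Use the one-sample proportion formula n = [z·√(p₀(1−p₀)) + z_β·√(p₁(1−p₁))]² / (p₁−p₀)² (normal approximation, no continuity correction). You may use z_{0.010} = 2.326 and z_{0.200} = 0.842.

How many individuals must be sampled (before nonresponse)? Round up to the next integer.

n = 85

n = [z_α·√(p₀q₀) + z_β·√(p₁q₁)]² / (p₁ − p₀)²
  = [2.326·√(0.52·0.48) + 0.842·√(0.71·0.29)]² / (0.19)²
  = [2.326·0.4996 + 0.842·0.4538]² / 0.0361
  = [1.5441]² / 0.0361
  = 66.05
Adjust for 78% response: 66.05 / 0.78 = 84.68.
Round up → n = 85.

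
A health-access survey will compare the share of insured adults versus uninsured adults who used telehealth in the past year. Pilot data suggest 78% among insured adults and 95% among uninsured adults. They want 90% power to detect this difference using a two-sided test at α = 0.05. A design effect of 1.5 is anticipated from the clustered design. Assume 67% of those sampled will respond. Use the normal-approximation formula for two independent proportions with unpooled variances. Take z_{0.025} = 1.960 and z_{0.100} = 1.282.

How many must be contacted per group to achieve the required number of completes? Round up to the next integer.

n = 179 per group

n = (z_{α/2} + z_β)² · [p₁(1−p₁) + p₂(1−p₂)] / (p₁ − p₂)²
  = (1.960 + 1.282)² · (0.78·0.22 + 0.95·0.05) / (-0.17)²
  = (3.242)² · (0.1716 + 0.0475) / 0.0289
  = 10.5106 · 0.2191 / 0.0289
  = 79.68
Design effect: 1.5 × 79.68 = 119.53.
Adjust for 67% response: 119.53 / 0.67 = 178.40.
Round up → n = 179 per group.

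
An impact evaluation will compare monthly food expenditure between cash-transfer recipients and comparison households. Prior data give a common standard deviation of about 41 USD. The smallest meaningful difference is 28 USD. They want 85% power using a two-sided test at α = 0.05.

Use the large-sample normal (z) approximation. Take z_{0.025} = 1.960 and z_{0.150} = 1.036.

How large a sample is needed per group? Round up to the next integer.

n = 39 per group

n = (z_{α/2} + z_β)² · (σ₁² + σ₂²) / δ²
  = (1.960 + 1.036)² · (2·41² = 3362) / 28²
  = 8.9760 · 3362 / 784
  = 38.49
Round up → n = 39 per group.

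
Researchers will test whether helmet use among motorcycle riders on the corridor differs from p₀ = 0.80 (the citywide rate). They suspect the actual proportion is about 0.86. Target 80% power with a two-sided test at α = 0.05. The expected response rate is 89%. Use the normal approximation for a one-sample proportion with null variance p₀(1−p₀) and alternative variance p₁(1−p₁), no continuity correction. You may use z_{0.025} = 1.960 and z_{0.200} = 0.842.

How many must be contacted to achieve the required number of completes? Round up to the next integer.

n = 362

n = [z_{α/2}·√(p₀q₀) + z_β·√(p₁q₁)]² / (p₁ − p₀)²
  = [1.960·√(0.80·0.20) + 0.842·√(0.86·0.14)]² / (0.06)²
  = [1.960·0.4000 + 0.842·0.3470]² / 0.0036
  = [1.0762]² / 0.0036
  = 321.70
Adjust for 89% response: 321.70 / 0.89 = 361.46.
Round up → n = 362.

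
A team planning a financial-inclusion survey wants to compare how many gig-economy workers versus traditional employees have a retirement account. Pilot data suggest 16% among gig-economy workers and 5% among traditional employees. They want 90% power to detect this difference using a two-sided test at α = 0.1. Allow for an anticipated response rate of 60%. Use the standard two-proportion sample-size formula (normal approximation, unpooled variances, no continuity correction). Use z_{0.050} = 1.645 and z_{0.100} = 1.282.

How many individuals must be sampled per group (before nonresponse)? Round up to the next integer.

n = (z_{α/2} + z_β)² · [p₁(1−p₁) + p₂(1−p₂)] / (p₁ − p₂)²
  = (1.645 + 1.282)² · (0.16·0.84 + 0.05·0.95) / (0.11)²
  = (2.927)² · (0.1344 + 0.0475) / 0.0121
  = 8.5673 · 0.1819 / 0.0121
  = 128.79
Adjust for 60% response: 128.79 / 0.60 = 214.66.
Round up → n = 215 per group.

n = 215 per group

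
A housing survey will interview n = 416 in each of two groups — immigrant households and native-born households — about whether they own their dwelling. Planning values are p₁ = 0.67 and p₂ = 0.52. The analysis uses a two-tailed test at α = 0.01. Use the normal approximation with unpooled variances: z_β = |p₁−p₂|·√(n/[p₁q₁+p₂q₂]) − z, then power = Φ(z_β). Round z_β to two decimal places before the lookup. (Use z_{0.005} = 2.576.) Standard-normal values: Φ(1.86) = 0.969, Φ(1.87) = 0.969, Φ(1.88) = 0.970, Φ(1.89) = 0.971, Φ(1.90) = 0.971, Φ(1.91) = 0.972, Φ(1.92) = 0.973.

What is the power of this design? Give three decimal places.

z_β = |p₁−p₂|·√(n/[p₁q₁+p₂q₂]) − z_{α/2}
    = 0.15 · √(416/0.4707) − 2.576
    = 0.15 · 29.7286 − 2.576
    = 4.4593 − 2.576 = 1.8833 → 1.88
Power = Φ(1.88) = 0.970.

Power ≈ 0.970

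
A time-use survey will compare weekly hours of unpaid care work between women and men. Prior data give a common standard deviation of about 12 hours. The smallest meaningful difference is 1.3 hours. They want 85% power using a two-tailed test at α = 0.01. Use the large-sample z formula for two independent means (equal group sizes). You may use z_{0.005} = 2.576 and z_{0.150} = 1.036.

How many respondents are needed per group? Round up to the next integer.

n = 2224 per group

n = (z_{α/2} + z_β)² · (σ₁² + σ₂²) / δ²
  = (2.576 + 1.036)² · (2·12² = 288) / 1.3²
  = 13.0465 · 288 / 1.69
  = 2223.32
Round up → n = 2224 per group.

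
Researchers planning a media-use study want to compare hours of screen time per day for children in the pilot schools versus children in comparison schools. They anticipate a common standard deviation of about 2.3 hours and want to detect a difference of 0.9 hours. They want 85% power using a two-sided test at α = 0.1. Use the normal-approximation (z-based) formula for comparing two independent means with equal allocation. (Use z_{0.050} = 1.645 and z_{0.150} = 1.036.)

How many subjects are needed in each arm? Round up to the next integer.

n = 94 per group

n = (z_{α/2} + z_β)² · (σ₁² + σ₂²) / δ²
  = (1.645 + 1.036)² · (2·2.3² = 10.58) / 0.9²
  = 7.1878 · 10.58 / 0.81
  = 93.88
Round up → n = 94 per group.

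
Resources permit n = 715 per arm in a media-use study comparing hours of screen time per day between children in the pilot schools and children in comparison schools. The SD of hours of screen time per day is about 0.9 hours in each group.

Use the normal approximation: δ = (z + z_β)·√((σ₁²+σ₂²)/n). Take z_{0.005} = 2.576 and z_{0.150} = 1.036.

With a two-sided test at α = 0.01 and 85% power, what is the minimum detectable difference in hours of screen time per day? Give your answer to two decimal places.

δ = (z_{α/2} + z_β) · √((σ₁²+σ₂²)/n)
  = (2.576 + 1.036) · √(1.62/715)
  = 3.612 · √0.00227
  = 3.612 · 0.0476
  = 0.1719

Minimum detectable difference ≈ 0.17 hours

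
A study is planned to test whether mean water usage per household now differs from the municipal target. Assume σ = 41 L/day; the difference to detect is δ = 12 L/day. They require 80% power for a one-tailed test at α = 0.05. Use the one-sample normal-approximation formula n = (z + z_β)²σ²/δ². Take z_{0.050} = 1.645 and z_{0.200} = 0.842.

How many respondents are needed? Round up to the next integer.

n = 73

n = (z_α + z_β)² · σ² / δ²
  = (1.645 + 0.842)² · 41² / 12²
  = 6.1852 · 1681 / 144
  = 72.20
Round up → n = 73.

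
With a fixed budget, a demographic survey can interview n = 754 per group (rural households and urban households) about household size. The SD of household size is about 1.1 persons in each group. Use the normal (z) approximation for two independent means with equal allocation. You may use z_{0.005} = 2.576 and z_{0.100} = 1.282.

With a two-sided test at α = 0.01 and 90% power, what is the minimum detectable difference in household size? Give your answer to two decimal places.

Minimum detectable difference ≈ 0.22 persons

δ = (z_{α/2} + z_β) · √((σ₁²+σ₂²)/n)
  = (2.576 + 1.282) · √(2.42/754)
  = 3.858 · √0.00321
  = 3.858 · 0.0567
  = 0.2186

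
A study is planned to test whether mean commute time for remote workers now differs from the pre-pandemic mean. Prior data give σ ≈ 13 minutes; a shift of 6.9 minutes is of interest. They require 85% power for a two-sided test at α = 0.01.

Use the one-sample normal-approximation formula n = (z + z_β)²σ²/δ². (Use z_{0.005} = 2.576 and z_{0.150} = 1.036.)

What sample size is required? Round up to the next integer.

n = (z_{α/2} + z_β)² · σ² / δ²
  = (2.576 + 1.036)² · 13² / 6.9²
  = 13.0465 · 169 / 47.61
  = 46.31
Round up → n = 47.

n = 47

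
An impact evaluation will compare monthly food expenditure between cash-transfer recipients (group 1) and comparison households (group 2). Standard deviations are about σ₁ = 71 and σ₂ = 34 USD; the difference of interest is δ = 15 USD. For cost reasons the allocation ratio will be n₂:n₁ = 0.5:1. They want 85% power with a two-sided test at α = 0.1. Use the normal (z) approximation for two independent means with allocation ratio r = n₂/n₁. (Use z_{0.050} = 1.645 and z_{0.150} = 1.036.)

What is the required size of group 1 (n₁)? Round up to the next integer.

n₁ = (z_{α/2} + z_β)² · (σ₁² + σ₂²/r) / δ²
   = (1.645 + 1.036)² · (71² + 34²/0.5) / 15²
   = 7.1878 · (5041 + 2312) / 225
   = 7.1878 · 7353 / 225
   = 234.90
Round up → n₁ = 235; n₂ = r·n₁ = 0.5 × 235 = 118.

n₁ = 235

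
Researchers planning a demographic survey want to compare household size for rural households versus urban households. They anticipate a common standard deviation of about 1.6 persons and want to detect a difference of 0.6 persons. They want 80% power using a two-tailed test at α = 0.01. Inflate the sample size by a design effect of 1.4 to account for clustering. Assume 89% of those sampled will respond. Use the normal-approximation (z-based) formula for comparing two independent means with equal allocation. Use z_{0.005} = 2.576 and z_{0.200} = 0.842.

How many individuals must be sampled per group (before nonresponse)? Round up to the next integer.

n = (z_{α/2} + z_β)² · (σ₁² + σ₂²) / δ²
  = (2.576 + 0.842)² · (2·1.6² = 5.12) / 0.6²
  = 11.6827 · 5.12 / 0.36
  = 166.15
Design effect: 1.4 × 166.15 = 232.62.
Adjust for 89% response: 232.62 / 0.89 = 261.37.
Round up → n = 262 per group.

n = 262 per group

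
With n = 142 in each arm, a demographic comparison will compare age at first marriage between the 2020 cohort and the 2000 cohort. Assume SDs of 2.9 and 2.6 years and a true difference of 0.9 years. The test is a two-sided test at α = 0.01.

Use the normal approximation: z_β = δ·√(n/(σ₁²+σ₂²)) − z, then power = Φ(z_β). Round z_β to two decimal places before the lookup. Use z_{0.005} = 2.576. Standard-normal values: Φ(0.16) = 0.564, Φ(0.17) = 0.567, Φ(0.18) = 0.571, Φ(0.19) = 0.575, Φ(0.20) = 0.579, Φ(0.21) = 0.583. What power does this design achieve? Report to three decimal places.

z_β = δ·√(n/(σ₁²+σ₂²)) − z_{α/2}
    = 0.9 · √(142/15.17) − 2.576
    = 0.9 · 3.05951 − 2.576
    = 2.7536 − 2.576 = 0.1776 → 0.18
Power = Φ(0.18) = 0.571.

Power ≈ 0.571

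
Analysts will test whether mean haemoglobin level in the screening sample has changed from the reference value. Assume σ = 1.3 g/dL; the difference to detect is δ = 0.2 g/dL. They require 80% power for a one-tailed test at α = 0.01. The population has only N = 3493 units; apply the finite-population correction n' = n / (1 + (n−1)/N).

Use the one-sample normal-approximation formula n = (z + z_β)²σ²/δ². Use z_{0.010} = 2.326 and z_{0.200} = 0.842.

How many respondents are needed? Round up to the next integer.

n = 379

n = (z_α + z_β)² · σ² / δ²
  = (2.326 + 0.842)² · 1.3² / 0.2²
  = 10.0362 · 1.69 / 0.04
  = 424.03
Finite-population correction (N = 3493): 424.03 / (1 + (424.03 − 1)/3493) = 378.22.
Round up → n = 379.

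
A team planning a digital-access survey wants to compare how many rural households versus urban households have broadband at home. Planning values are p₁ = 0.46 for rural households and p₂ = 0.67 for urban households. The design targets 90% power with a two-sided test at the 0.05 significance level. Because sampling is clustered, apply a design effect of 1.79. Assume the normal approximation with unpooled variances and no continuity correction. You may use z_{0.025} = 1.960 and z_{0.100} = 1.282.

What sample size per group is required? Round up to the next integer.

n = (z_{α/2} + z_β)² · [p₁(1−p₁) + p₂(1−p₂)] / (p₁ − p₂)²
  = (1.960 + 1.282)² · (0.46·0.54 + 0.67·0.33) / (-0.21)²
  = (3.242)² · (0.2484 + 0.2211) / 0.0441
  = 10.5106 · 0.4695 / 0.0441
  = 111.90
Design effect: 1.79 × 111.90 = 200.30.
Round up → n = 201 per group.

n = 201 per group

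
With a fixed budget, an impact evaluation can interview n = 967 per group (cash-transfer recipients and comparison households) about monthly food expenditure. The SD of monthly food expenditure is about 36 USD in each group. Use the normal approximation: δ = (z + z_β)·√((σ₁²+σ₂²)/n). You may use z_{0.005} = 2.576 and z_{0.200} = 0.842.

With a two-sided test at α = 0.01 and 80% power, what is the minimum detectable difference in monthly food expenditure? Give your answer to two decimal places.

Minimum detectable difference ≈ 5.60 USD

δ = (z_{α/2} + z_β) · √((σ₁²+σ₂²)/n)
  = (2.576 + 0.842) · √(2592/967)
  = 3.418 · √2.6805
  = 3.418 · 1.6372
  = 5.5960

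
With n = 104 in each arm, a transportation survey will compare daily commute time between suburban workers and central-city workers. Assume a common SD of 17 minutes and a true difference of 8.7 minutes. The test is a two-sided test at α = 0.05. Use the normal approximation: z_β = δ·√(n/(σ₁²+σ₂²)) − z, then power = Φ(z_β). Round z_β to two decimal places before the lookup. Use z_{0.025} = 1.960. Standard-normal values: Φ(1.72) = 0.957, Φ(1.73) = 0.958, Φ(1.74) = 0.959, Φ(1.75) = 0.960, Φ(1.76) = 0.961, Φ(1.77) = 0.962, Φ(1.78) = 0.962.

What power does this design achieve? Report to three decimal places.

z_β = δ·√(n/(σ₁²+σ₂²)) − z_{α/2}
    = 8.7 · √(104/578) − 1.960
    = 8.7 · 0.42418 − 1.960
    = 3.6904 − 1.960 = 1.7304 → 1.73
Power = Φ(1.73) = 0.958.

Power ≈ 0.958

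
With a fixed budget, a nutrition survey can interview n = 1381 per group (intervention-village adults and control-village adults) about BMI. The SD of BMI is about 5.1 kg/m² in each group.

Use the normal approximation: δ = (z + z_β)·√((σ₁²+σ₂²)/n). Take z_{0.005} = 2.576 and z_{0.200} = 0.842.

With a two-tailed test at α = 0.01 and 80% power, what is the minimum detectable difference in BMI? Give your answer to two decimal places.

δ = (z_{α/2} + z_β) · √((σ₁²+σ₂²)/n)
  = (2.576 + 0.842) · √(52.02/1381)
  = 3.418 · √0.03767
  = 3.418 · 0.1941
  = 0.6634

Minimum detectable difference ≈ 0.66 kg/m²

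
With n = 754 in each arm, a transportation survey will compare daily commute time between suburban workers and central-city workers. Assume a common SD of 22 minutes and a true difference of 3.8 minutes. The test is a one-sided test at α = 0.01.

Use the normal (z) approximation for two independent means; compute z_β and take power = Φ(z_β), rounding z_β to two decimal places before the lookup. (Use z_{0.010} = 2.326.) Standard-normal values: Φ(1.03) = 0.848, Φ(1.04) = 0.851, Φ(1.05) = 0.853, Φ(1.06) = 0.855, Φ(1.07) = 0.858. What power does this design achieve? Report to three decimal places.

Power ≈ 0.848

z_β = δ·√(n/(σ₁²+σ₂²)) − z_α
    = 3.8 · √(754/968) − 2.326
    = 3.8 · 0.88257 − 2.326
    = 3.3538 − 2.326 = 1.0278 → 1.03
Power = Φ(1.03) = 0.848.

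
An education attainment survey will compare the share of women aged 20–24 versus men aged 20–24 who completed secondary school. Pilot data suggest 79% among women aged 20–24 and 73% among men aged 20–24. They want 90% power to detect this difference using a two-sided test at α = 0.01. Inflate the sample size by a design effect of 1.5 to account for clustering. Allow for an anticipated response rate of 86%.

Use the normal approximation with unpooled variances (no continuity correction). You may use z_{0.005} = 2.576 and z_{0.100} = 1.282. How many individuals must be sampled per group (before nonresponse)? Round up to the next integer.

n = (z_{α/2} + z_β)² · [p₁(1−p₁) + p₂(1−p₂)] / (p₁ − p₂)²
  = (2.576 + 1.282)² · (0.79·0.21 + 0.73·0.27) / (0.06)²
  = (3.858)² · (0.1659 + 0.1971) / 0.0036
  = 14.8842 · 0.3630 / 0.0036
  = 1500.82
Design effect: 1.5 × 1500.82 = 2251.23.
Adjust for 86% response: 2251.23 / 0.86 = 2617.71.
Round up → n = 2618 per group.

n = 2618 per group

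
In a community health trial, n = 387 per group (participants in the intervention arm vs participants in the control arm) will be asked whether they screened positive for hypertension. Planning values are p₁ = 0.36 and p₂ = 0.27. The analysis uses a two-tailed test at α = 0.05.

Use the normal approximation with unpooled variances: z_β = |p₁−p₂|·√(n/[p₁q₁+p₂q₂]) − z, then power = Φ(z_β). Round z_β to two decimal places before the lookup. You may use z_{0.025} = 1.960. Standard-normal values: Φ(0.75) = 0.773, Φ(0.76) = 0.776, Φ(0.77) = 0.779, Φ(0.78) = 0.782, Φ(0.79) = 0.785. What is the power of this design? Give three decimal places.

z_β = |p₁−p₂|·√(n/[p₁q₁+p₂q₂]) − z_{α/2}
    = 0.09 · √(387/0.4275) − 1.960
    = 0.09 · 30.0876 − 1.960
    = 2.7079 − 1.960 = 0.7479 → 0.75
Power = Φ(0.75) = 0.773.

Power ≈ 0.773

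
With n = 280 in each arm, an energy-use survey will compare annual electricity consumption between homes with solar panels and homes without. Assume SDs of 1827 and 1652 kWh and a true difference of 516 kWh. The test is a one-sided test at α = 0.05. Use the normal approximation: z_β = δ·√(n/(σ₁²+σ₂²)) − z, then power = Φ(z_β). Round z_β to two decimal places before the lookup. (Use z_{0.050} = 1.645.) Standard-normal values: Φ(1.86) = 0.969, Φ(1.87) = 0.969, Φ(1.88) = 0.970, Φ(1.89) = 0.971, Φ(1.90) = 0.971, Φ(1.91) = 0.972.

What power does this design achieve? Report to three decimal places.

z_β = δ·√(n/(σ₁²+σ₂²)) − z_α
    = 516 · √(280/6067033) − 1.645
    = 516 · 0.00679 − 1.645
    = 3.5054 − 1.645 = 1.8604 → 1.86
Power = Φ(1.86) = 0.969.

Power ≈ 0.969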